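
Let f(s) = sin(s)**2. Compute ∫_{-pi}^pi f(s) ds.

Use the identity sin^2(s) = (1 - cos(2*s))/2.
An antiderivative is F(s) = s/2 - sin(2*s)/4.
Then F(pi) - F(-pi) = (pi/2) - (-pi/2) = pi.

pi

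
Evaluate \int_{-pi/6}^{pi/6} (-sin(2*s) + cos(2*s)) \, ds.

sqrt(3)/2

An antiderivative is F(s) = sin(2*s)/2 + cos(2*s)/2.
Then F(pi/6) - F(-pi/6) = (1/4 + sqrt(3)/4) - (1/4 - sqrt(3)/4) = sqrt(3)/2.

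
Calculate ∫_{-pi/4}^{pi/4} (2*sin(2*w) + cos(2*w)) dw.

1

An antiderivative is F(w) = sin(2*w)/2 - cos(2*w).
Then F(pi/4) - F(-pi/4) = (1/2) - (-1/2) = 1.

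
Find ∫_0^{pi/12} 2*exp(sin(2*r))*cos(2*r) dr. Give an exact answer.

Let u = sin(2*r), so du = 2*cos(2*r) dr. When r = 0, u = 0; when r = pi/12, u = 1/2.
The integral becomes ∫ exp(u) du from 0 to 1/2, with antiderivative exp(u).
Back in r: F(r) = exp(sin(2*r)).
Then F(pi/12) - F(0) = (exp(1/2)) - (1) = -1 + exp(1/2).

-1 + exp(1/2)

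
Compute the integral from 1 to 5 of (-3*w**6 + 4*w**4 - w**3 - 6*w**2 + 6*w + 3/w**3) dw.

By the power rule, an antiderivative is F(w) = -3*w**7/7 + 4*w**5/5 - w**4/4 - 2*w**3 + 3*w**2 - 3/(2*w**2).
Then F(5) - F(1) = (-21919417/700) - (-53/140) = -5479788/175.

-5479788/175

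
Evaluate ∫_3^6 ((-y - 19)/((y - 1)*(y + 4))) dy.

Factor the denominator: y**2 + 3*y - 4 = (y + 4)(y - 1).
Partial fractions: (-y - 19)/((y - 1)*(y + 4)) = 3/(y + 4) - 4/(y - 1).
An antiderivative is F(y) = -4*log(y - 1) + 3*log(y + 4).
Then F(6) - F(3) = (log(8/5)) - (-4*log(2) + 3*log(7)) = -3*log(7) - log(5) + 7*log(2).

-3*log(7) - log(5) + 7*log(2)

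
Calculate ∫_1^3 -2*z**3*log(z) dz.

10 - 81*log(3)/2

Integrate by parts once (u = ln z, dv = -2*z**3 dz).
An antiderivative is F(z) = -z**4*(4*log(z) - 1)/8.
Then F(3) - F(1) = (81/8 - 81*log(3)/2) - (1/8) = 10 - 81*log(3)/2.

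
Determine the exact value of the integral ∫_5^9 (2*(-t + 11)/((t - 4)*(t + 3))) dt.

Factor the denominator: t**2 - t - 12 = (t + 3)(t - 4).
Partial fractions: 2*(-t + 11)/((t - 4)*(t + 3)) = -4/(t + 3) + 2/(t - 4).
An antiderivative is F(t) = 2*log(t - 4) - 4*log(t + 3).
Then F(9) - F(5) = (-8*log(2) - 4*log(3) + 2*log(5)) - (-12*log(2)) = -4*log(3) + 4*log(2) + 2*log(5).

-4*log(3) + 4*log(2) + 2*log(5)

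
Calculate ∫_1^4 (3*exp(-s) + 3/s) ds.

-3*exp(-4) + 3*exp(-1) + 6*log(2)

An antiderivative is F(s) = 3*log(s) - 3*exp(-s).
Then F(4) - F(1) = (-3*exp(-4) + 6*log(2)) - (-3*exp(-1)) = -3*exp(-4) + 3*exp(-1) + 6*log(2).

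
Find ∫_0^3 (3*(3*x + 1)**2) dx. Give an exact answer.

Let u = 3*x + 1, so du = 3 dx. When x = 0, u = 1; when x = 3, u = 10.
The integral becomes ∫ u**2 du from 1 to 10, with antiderivative u**3/3.
Back in x: F(x) = (3*x + 1)**3/3.
Then F(3) - F(0) = (1000/3) - (1/3) = 333.

333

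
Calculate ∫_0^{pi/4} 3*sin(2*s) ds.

An antiderivative is F(s) = -3*cos(2*s)/2.
Then F(pi/4) - F(0) = (0) - (-3/2) = 3/2.

3/2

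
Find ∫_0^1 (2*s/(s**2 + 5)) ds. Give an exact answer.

Let u = s**2 + 5, so du = 2*s ds. When s = 0, u = 5; when s = 1, u = 6.
The integral becomes ∫ 1/u du from 5 to 6, with antiderivative log(u).
Back in s: F(s) = log(s**2 + 5).
Then F(1) - F(0) = (log(6)) - (log(5)) = log(6/5).

log(6/5)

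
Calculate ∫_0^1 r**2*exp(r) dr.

-2 + E

Integrate by parts twice (u = r^2, dv = exp(r) dr).
An antiderivative is F(r) = (r**2 - 2*r + 2)*exp(r).
Then F(1) - F(0) = (E) - (2) = -2 + E.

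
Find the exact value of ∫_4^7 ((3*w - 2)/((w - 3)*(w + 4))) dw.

Factor the denominator: w**2 + w - 12 = (w + 4)(w - 3).
Partial fractions: (3*w - 2)/((w - 3)*(w + 4)) = 2/(w + 4) + 1/(w - 3).
An antiderivative is F(w) = log(w - 3) + 2*log(w + 4).
Then F(7) - F(4) = (2*log(2) + 2*log(11)) - (log(64)) = -4*log(2) + 2*log(11).

-4*log(2) + 2*log(11)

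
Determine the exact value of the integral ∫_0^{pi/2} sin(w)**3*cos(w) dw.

1/4

Let u = sin(w), so du = cos(w) dw. When w = 0, u = 0; when w = pi/2, u = 1.
The integral becomes ∫ u**3 du from 0 to 1, with antiderivative u**4/4.
Back in w: F(w) = sin(w)**4/4.
Then F(pi/2) - F(0) = (1/4) - (0) = 1/4.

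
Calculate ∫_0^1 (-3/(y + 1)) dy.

-log(8)

An antiderivative is F(y) = -3*log(y + 1).
Then F(1) - F(0) = (-log(8)) - (0) = -log(8).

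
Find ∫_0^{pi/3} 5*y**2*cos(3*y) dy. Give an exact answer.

Integrate by parts twice (u = y^2, dv = 5*cos(3*y) dy).
An antiderivative is F(y) = 5*y**2*sin(3*y)/3 + 10*y*cos(3*y)/9 - 10*sin(3*y)/27.
Then F(pi/3) - F(0) = (-10*pi/27) - (0) = -10*pi/27.

-10*pi/27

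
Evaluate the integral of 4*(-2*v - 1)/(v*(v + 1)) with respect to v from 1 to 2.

-log(81)

Factor the denominator: v**2 + v = (v + 1)v.
Partial fractions: 4*(-2*v - 1)/(v*(v + 1)) = -4/(v + 1) - 4/v.
An antiderivative is F(v) = -4*log(v) - 4*log(v + 1).
Then F(2) - F(1) = (-4*log(3) - 4*log(2)) - (-log(16)) = -log(81).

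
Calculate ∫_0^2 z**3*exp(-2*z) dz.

3/8 - 71*exp(-4)/8

Integrate by parts 3 times (u = z^3, dv = exp(-2*z) dz).
An antiderivative is F(z) = (-4*z**3 - 6*z**2 - 6*z - 3)*exp(-2*z)/8.
Then F(2) - F(0) = (-71*exp(-4)/8) - (-3/8) = 3/8 - 71*exp(-4)/8.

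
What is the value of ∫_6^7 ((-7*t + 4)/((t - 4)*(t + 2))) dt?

Factor the denominator: t**2 - 2*t - 8 = (t + 2)(t - 4).
Partial fractions: (-7*t + 4)/((t - 4)*(t + 2)) = -3/(t + 2) - 4/(t - 4).
An antiderivative is F(t) = -4*log(t - 4) - 3*log(t + 2).
Then F(7) - F(6) = (-10*log(3)) - (-13*log(2)) = -10*log(3) + 13*log(2).

-10*log(3) + 13*log(2)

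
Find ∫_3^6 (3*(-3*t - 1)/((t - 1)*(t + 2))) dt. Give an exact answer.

-11*log(2) + log(5)

Factor the denominator: t**2 + t - 2 = (t + 2)(t - 1).
Partial fractions: 3*(-3*t - 1)/((t - 1)*(t + 2)) = -5/(t + 2) - 4/(t - 1).
An antiderivative is F(t) = -4*log(t - 1) - 5*log(t + 2).
Then F(6) - F(3) = (-15*log(2) - 4*log(5)) - (-5*log(5) - 4*log(2)) = -11*log(2) + log(5).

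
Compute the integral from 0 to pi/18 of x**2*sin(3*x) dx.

Integrate by parts twice (u = x^2, dv = sin(3*x) dx).
An antiderivative is F(x) = -x**2*cos(3*x)/3 + 2*x*sin(3*x)/9 + 2*cos(3*x)/27.
Then F(pi/18) - F(0) = (-sqrt(3)*pi**2/1944 + pi/162 + sqrt(3)/27) - (2/27) = -2/27 - sqrt(3)*pi**2/1944 + pi/162 + sqrt(3)/27.

-2/27 - sqrt(3)*pi**2/1944 + pi/162 + sqrt(3)/27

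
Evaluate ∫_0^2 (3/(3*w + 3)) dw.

log(3)

An antiderivative is F(w) = log(3*w + 3).
Then F(2) - F(0) = (log(9)) - (log(3)) = log(3).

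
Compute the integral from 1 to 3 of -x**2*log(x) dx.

Integrate by parts once (u = ln x, dv = -x**2 dx).
An antiderivative is F(x) = -x**3*(3*log(x) - 1)/9.
Then F(3) - F(1) = (3 - 9*log(3)) - (1/9) = 26/9 - 9*log(3).

26/9 - 9*log(3)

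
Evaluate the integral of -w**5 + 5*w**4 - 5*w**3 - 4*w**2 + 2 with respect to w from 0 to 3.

By the power rule, an antiderivative is F(w) = -w**6/6 + w**5 - 5*w**4/4 - 4*w**3/3 + 2*w.
Then F(3) - F(0) = (-39/4) - (0) = -39/4.

-39/4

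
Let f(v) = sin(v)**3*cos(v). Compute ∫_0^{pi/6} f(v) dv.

Let u = sin(v), so du = cos(v) dv. When v = 0, u = 0; when v = pi/6, u = 1/2.
The integral becomes ∫ u**3 du from 0 to 1/2, with antiderivative u**4/4.
Back in v: F(v) = sin(v)**4/4.
Then F(pi/6) - F(0) = (1/64) - (0) = 1/64.

1/64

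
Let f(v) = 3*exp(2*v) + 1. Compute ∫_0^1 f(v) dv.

An antiderivative is F(v) = 3*exp(2*v)/2 + v.
Then F(1) - F(0) = (1 + 3*exp(2)/2) - (3/2) = -1/2 + 3*exp(2)/2.

-1/2 + 3*exp(2)/2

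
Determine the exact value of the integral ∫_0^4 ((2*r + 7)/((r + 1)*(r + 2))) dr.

Factor the denominator: r**2 + 3*r + 2 = (r + 2)(r + 1).
Partial fractions: (2*r + 7)/((r + 1)*(r + 2)) = -3/(r + 2) + 5/(r + 1).
An antiderivative is F(r) = 5*log(r + 1) - 3*log(r + 2).
Then F(4) - F(0) = (-3*log(3) - 3*log(2) + 5*log(5)) - (-log(8)) = -3*log(3) + 5*log(5).

-3*log(3) + 5*log(5)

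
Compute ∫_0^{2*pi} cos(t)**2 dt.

Use the identity cos^2(t) = (1 + cos(2*t))/2.
An antiderivative is F(t) = t/2 + sin(2*t)/4.
Then F(2*pi) - F(0) = (pi) - (0) = pi.

pi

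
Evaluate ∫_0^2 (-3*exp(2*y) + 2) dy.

11/2 - 3*exp(4)/2

An antiderivative is F(y) = -3*exp(2*y)/2 + 2*y.
Then F(2) - F(0) = (4 - 3*exp(4)/2) - (-3/2) = 11/2 - 3*exp(4)/2.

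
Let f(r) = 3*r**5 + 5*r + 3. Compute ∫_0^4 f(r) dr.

2100

By the power rule, an antiderivative is F(r) = r**6/2 + 5*r**2/2 + 3*r.
Then F(4) - F(0) = (2100) - (0) = 2100.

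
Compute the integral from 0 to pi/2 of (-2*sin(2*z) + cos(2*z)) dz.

An antiderivative is F(z) = sin(2*z)/2 + cos(2*z).
Then F(pi/2) - F(0) = (-1) - (1) = -2.

-2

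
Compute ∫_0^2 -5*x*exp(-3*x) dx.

Integrate by parts once (u = x, dv = -5*exp(-3*x) dx).
An antiderivative is F(x) = (15*x + 5)*exp(-3*x)/9.
Then F(2) - F(0) = (35*exp(-6)/9) - (5/9) = -5/9 + 35*exp(-6)/9.

-5/9 + 35*exp(-6)/9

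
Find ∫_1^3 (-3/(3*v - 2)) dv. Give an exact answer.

An antiderivative is F(v) = -log(3*v - 2).
Then F(3) - F(1) = (-log(7)) - (0) = -log(7).

-log(7)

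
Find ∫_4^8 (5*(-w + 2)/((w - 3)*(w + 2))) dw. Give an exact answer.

Factor the denominator: w**2 - w - 6 = (w + 2)(w - 3).
Partial fractions: 5*(-w + 2)/((w - 3)*(w + 2)) = -4/(w + 2) - 1/(w - 3).
An antiderivative is F(w) = -log(w - 3) - 4*log(w + 2).
Then F(8) - F(4) = (-5*log(5) - 4*log(2)) - (-4*log(3) - 4*log(2)) = -5*log(5) + 4*log(3).

-5*log(5) + 4*log(3)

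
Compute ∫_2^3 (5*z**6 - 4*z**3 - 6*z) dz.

By the power rule, an antiderivative is F(z) = 5*z**7/7 - z**4 - 3*z**2.
Then F(3) - F(2) = (10179/7) - (444/7) = 9735/7.

9735/7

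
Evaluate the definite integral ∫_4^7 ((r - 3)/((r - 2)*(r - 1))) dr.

Factor the denominator: r**2 - 3*r + 2 = (r - 1)(r - 2).
Partial fractions: (r - 3)/((r - 2)*(r - 1)) = 2/(r - 1) - 1/(r - 2).
An antiderivative is F(r) = -log(r - 2) + 2*log(r - 1).
Then F(7) - F(4) = (log(36/5)) - (log(9/2)) = log(8/5).

log(8/5)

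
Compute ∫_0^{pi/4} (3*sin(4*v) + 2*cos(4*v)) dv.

An antiderivative is F(v) = sin(4*v)/2 - 3*cos(4*v)/4.
Then F(pi/4) - F(0) = (3/4) - (-3/4) = 3/2.

3/2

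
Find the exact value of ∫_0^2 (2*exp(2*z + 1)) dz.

Let u = 2*z + 1, so du = 2 dz. When z = 0, u = 1; when z = 2, u = 5.
The integral becomes ∫ exp(u) du from 1 to 5, with antiderivative exp(u).
Back in z: F(z) = exp(2*z + 1).
Then F(2) - F(0) = (exp(5)) - (exp(1)) = -exp(1) + exp(5).

-exp(1) + exp(5)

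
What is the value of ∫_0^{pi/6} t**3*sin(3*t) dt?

-2/27 + pi**2/108

Integrate by parts 3 times (u = t^3, dv = sin(3*t) dt).
An antiderivative is F(t) = -t**3*cos(3*t)/3 + t**2*sin(3*t)/3 + 2*t*cos(3*t)/9 - 2*sin(3*t)/27.
Then F(pi/6) - F(0) = (-2/27 + pi**2/108) - (0) = -2/27 + pi**2/108.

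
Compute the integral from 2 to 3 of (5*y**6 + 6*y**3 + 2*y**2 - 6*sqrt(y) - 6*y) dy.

By the power rule, an antiderivative is F(y) = 5*y**7/7 + 3*y**4/2 - 4*y**(3/2) + 2*y**3/3 - 3*y**2.
Then F(3) - F(2) = (23445/14 - 12*sqrt(3)) - (2284/21 - 8*sqrt(2)) = -12*sqrt(3) + 8*sqrt(2) + 65767/42.

-12*sqrt(3) + 8*sqrt(2) + 65767/42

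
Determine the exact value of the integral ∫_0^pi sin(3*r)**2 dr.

pi/2

Use the identity sin^2(3*r) = (1 - cos(6*r))/2.
An antiderivative is F(r) = r/2 - sin(6*r)/12.
Then F(pi) - F(0) = (pi/2) - (0) = pi/2.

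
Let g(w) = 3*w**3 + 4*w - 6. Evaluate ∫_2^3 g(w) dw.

211/4

By the power rule, an antiderivative is F(w) = 3*w**4/4 + 2*w**2 - 6*w.
Then F(3) - F(2) = (243/4) - (8) = 211/4.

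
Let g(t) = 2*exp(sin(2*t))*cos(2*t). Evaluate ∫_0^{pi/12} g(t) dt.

Let u = sin(2*t), so du = 2*cos(2*t) dt. When t = 0, u = 0; when t = pi/12, u = 1/2.
The integral becomes ∫ exp(u) du from 0 to 1/2, with antiderivative exp(u).
Back in t: F(t) = exp(sin(2*t)).
Then F(pi/12) - F(0) = (exp(1/2)) - (1) = -1 + exp(1/2).

-1 + exp(1/2)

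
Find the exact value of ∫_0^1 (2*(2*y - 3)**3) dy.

Let u = 2*y - 3, so du = 2 dy. When y = 0, u = -3; when y = 1, u = -1.
The integral becomes ∫ u**3 du from -3 to -1, with antiderivative u**4/4.
Back in y: F(y) = (2*y - 3)**4/4.
Then F(1) - F(0) = (1/4) - (81/4) = -20.

-20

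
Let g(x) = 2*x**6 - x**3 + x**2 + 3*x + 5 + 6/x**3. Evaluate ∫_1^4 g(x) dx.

523983/112

By the power rule, an antiderivative is F(x) = 2*x**7/7 - x**4/4 + x**3/3 + 3*x**2/2 + 5*x - 3/x**2.
Then F(4) - F(1) = (1573249/336) - (325/84) = 523983/112.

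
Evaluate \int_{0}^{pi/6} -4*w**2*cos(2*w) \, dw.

-pi/6 - sqrt(3)*pi**2/36 + sqrt(3)/2

Integrate by parts twice (u = w^2, dv = -4*cos(2*w) dw).
An antiderivative is F(w) = -2*w**2*sin(2*w) - 2*w*cos(2*w) + sin(2*w).
Then F(pi/6) - F(0) = (-pi/6 - sqrt(3)*pi**2/36 + sqrt(3)/2) - (0) = -pi/6 - sqrt(3)*pi**2/36 + sqrt(3)/2.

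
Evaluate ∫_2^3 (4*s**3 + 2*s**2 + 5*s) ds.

By the power rule, an antiderivative is F(s) = s**4 + 2*s**3/3 + 5*s**2/2.
Then F(3) - F(2) = (243/2) - (94/3) = 541/6.

541/6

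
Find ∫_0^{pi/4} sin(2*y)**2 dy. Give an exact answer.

pi/8

Use the identity sin^2(2*y) = (1 - cos(4*y))/2.
An antiderivative is F(y) = y/2 - sin(4*y)/8.
Then F(pi/4) - F(0) = (pi/8) - (0) = pi/8.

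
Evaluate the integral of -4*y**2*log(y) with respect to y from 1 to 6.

-288*log(3) - 288*log(2) + 860/9

Integrate by parts once (u = ln y, dv = -4*y**2 dy).
An antiderivative is F(y) = -4*y**3*(3*log(y) - 1)/9.
Then F(6) - F(1) = (-288*log(3) - 288*log(2) + 96) - (4/9) = -288*log(3) - 288*log(2) + 860/9.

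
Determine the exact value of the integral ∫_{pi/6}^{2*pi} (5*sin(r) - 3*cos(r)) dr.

-7/2 + 5*sqrt(3)/2

An antiderivative is F(r) = -3*sin(r) - 5*cos(r).
Then F(2*pi) - F(pi/6) = (-5) - (-5*sqrt(3)/2 - 3/2) = -7/2 + 5*sqrt(3)/2.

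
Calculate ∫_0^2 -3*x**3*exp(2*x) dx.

-51*exp(4)/8 - 9/8

Integrate by parts 3 times (u = x^3, dv = -3*exp(2*x) dx).
An antiderivative is F(x) = (-12*x**3 + 18*x**2 - 18*x + 9)*exp(2*x)/8.
Then F(2) - F(0) = (-51*exp(4)/8) - (9/8) = -51*exp(4)/8 - 9/8.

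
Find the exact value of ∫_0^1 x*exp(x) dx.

Integrate by parts once (u = x, dv = exp(x) dx).
An antiderivative is F(x) = (x - 1)*exp(x).
Then F(1) - F(0) = (0) - (-1) = 1.

1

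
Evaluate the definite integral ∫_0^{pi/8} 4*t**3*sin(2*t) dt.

Integrate by parts 3 times (u = t^3, dv = 4*sin(2*t) dt).
An antiderivative is F(t) = -2*t**3*cos(2*t) + 3*t**2*sin(2*t) + 3*t*cos(2*t) - 3*sin(2*t)/2.
Then F(pi/8) - F(0) = (sqrt(2)*(-384 - pi**3 + 12*pi**2 + 96*pi)/512) - (0) = sqrt(2)*(-384 - pi**3 + 12*pi**2 + 96*pi)/512.

sqrt(2)*(-384 - pi**3 + 12*pi**2 + 96*pi)/512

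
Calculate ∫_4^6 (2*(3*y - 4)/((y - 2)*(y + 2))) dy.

-5*log(3) + 11*log(2)

Factor the denominator: y**2 - 4 = (y + 2)(y - 2).
Partial fractions: 2*(3*y - 4)/((y - 2)*(y + 2)) = 5/(y + 2) + 1/(y - 2).
An antiderivative is F(y) = log(y - 2) + 5*log(y + 2).
Then F(6) - F(4) = (17*log(2)) - (6*log(2) + 5*log(3)) = -5*log(3) + 11*log(2).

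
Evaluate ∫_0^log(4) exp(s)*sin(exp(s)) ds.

cos(1) - cos(4)

Let u = exp(s), so du = exp(s) ds. When s = 0, u = 1; when s = log(4), u = 4.
The integral becomes ∫ sin(u) du from 1 to 4, with antiderivative -cos(u).
Back in s: F(s) = -cos(exp(s)).
Then F(log(4)) - F(0) = (-cos(4)) - (-cos(1)) = cos(1) - cos(4).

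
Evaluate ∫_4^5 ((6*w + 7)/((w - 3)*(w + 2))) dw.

Factor the denominator: w**2 - w - 6 = (w + 2)(w - 3).
Partial fractions: (6*w + 7)/((w - 3)*(w + 2)) = 1/(w + 2) + 5/(w - 3).
An antiderivative is F(w) = 5*log(w - 3) + log(w + 2).
Then F(5) - F(4) = (log(7) + 5*log(2)) - (log(6)) = -log(3) + log(7) + 4*log(2).

-log(3) + log(7) + 4*log(2)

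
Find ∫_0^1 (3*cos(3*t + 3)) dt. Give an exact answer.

Let u = 3*t + 3, so du = 3 dt. When t = 0, u = 3; when t = 1, u = 6.
The integral becomes ∫ cos(u) du from 3 to 6, with antiderivative sin(u).
Back in t: F(t) = sin(3*t + 3).
Then F(1) - F(0) = (sin(6)) - (sin(3)) = sin(6) - sin(3).

sin(6) - sin(3)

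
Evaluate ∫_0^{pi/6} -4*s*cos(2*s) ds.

Integrate by parts once (u = s, dv = -4*cos(2*s) ds).
An antiderivative is F(s) = -2*s*sin(2*s) - cos(2*s).
Then F(pi/6) - F(0) = (-sqrt(3)*pi/6 - 1/2) - (-1) = -sqrt(3)*pi/6 + 1/2.

-sqrt(3)*pi/6 + 1/2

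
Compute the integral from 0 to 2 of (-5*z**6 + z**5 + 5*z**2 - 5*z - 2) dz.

By the power rule, an antiderivative is F(z) = -5*z**7/7 + z**6/6 + 5*z**3/3 - 5*z**2/2 - 2*z.
Then F(2) - F(0) = (-570/7) - (0) = -570/7.

-570/7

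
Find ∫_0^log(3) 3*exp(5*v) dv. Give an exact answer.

726/5

Let u = exp(v), so du = exp(v) dv. When v = 0, u = 1; when v = log(3), u = 3.
The integral becomes 3·∫ u**4 du from 1 to 3, with antiderivative 3*u**5/5.
Back in v: F(v) = 3*exp(5*v)/5.
Then F(log(3)) - F(0) = (729/5) - (3/5) = 726/5.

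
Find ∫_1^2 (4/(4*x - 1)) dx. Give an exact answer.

log(7/3)

An antiderivative is F(x) = log(4*x - 1).
Then F(2) - F(1) = (log(7)) - (log(3)) = log(7/3).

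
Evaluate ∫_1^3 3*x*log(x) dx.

-6 + 27*log(3)/2

Integrate by parts once (u = ln x, dv = 3*x dx).
An antiderivative is F(x) = 3*x**2*(2*log(x) - 1)/4.
Then F(3) - F(1) = (-27/4 + 27*log(3)/2) - (-3/4) = -6 + 27*log(3)/2.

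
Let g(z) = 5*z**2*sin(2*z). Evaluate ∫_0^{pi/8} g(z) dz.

Integrate by parts twice (u = z^2, dv = 5*sin(2*z) dz).
An antiderivative is F(z) = -5*z**2*cos(2*z)/2 + 5*z*sin(2*z)/2 + 5*cos(2*z)/4.
Then F(pi/8) - F(0) = (5*sqrt(2)*(-pi**2 + 8*pi + 32)/256) - (5/4) = -5/4 - 5*sqrt(2)*pi**2/256 + 5*sqrt(2)*pi/32 + 5*sqrt(2)/8.

-5/4 - 5*sqrt(2)*pi**2/256 + 5*sqrt(2)*pi/32 + 5*sqrt(2)/8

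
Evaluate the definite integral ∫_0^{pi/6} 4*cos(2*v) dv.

sqrt(3)

An antiderivative is F(v) = 2*sin(2*v).
Then F(pi/6) - F(0) = (sqrt(3)) - (0) = sqrt(3).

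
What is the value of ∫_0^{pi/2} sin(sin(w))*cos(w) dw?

1 - cos(1)

Let u = sin(w), so du = cos(w) dw. When w = 0, u = 0; when w = pi/2, u = 1.
The integral becomes ∫ sin(u) du from 0 to 1, with antiderivative -cos(u).
Back in w: F(w) = -cos(sin(w)).
Then F(pi/2) - F(0) = (-cos(1)) - (-1) = 1 - cos(1).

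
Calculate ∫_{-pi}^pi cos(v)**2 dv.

pi

Use the identity cos^2(v) = (1 + cos(2*v))/2.
An antiderivative is F(v) = v/2 + sin(2*v)/4.
Then F(pi) - F(-pi) = (pi/2) - (-pi/2) = pi.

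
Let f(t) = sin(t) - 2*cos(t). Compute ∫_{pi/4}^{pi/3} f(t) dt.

An antiderivative is F(t) = -2*sin(t) - cos(t).
Then F(pi/3) - F(pi/4) = (-sqrt(3) - 1/2) - (-3*sqrt(2)/2) = -sqrt(3) - 1/2 + 3*sqrt(2)/2.

-sqrt(3) - 1/2 + 3*sqrt(2)/2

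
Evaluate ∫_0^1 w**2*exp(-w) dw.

Integrate by parts twice (u = w^2, dv = exp(-w) dw).
An antiderivative is F(w) = (-w**2 - 2*w - 2)*exp(-w).
Then F(1) - F(0) = (-5*exp(-1)) - (-2) = 2 - 5*exp(-1).

2 - 5*exp(-1)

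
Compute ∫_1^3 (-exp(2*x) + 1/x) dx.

An antiderivative is F(x) = -exp(2*x)/2 + log(x).
Then F(3) - F(1) = (-exp(6)/2 + log(3)) - (-exp(2)/2) = -exp(6)/2 + log(3) + exp(2)/2.

-exp(6)/2 + log(3) + exp(2)/2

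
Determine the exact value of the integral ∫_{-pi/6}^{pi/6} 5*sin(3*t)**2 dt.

5*pi/6

Use the identity sin^2(3*t) = (1 - cos(6*t))/2.
An antiderivative is F(t) = 5*t/2 - 5*sin(6*t)/12.
Then F(pi/6) - F(-pi/6) = (5*pi/12) - (-5*pi/12) = 5*pi/6.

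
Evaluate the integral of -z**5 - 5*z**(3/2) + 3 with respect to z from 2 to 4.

By the power rule, an antiderivative is F(z) = -z**6/6 - 2*z**(5/2) + 3*z.
Then F(4) - F(2) = (-2204/3) - (-8*sqrt(2) - 14/3) = -730 + 8*sqrt(2).

-730 + 8*sqrt(2)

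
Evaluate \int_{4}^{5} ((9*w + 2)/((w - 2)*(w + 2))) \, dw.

Factor the denominator: w**2 - 4 = (w + 2)(w - 2).
Partial fractions: (9*w + 2)/((w - 2)*(w + 2)) = 4/(w + 2) + 5/(w - 2).
An antiderivative is F(w) = 5*log(w - 2) + 4*log(w + 2).
Then F(5) - F(4) = (5*log(3) + 4*log(7)) - (4*log(3) + 9*log(2)) = -9*log(2) + log(3) + 4*log(7).

-9*log(2) + log(3) + 4*log(7)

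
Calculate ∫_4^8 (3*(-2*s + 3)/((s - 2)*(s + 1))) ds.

Factor the denominator: s**2 - s - 2 = (s + 1)(s - 2).
Partial fractions: 3*(-2*s + 3)/((s - 2)*(s + 1)) = -5/(s + 1) - 1/(s - 2).
An antiderivative is F(s) = -log(s - 2) - 5*log(s + 1).
Then F(8) - F(4) = (-11*log(3) - log(2)) - (-5*log(5) - log(2)) = -11*log(3) + 5*log(5).

-11*log(3) + 5*log(5)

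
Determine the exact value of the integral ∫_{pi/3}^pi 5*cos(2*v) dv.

An antiderivative is F(v) = 5*sin(2*v)/2.
Then F(pi) - F(pi/3) = (0) - (5*sqrt(3)/4) = -5*sqrt(3)/4.

-5*sqrt(3)/4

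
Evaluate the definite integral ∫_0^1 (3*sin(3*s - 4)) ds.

Let u = 3*s - 4, so du = 3 ds. When s = 0, u = -4; when s = 1, u = -1.
The integral becomes ∫ sin(u) du from -4 to -1, with antiderivative -cos(u).
Back in s: F(s) = -cos(3*s - 4).
Then F(1) - F(0) = (-cos(1)) - (-cos(4)) = cos(4) - cos(1).

cos(4) - cos(1)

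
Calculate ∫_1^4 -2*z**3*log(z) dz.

Integrate by parts once (u = ln z, dv = -2*z**3 dz).
An antiderivative is F(z) = -z**4*(4*log(z) - 1)/8.
Then F(4) - F(1) = (32 - 256*log(2)) - (1/8) = 255/8 - 256*log(2).

255/8 - 256*log(2)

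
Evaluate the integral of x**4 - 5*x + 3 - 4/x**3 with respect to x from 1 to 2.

By the power rule, an antiderivative is F(x) = x**5/5 - 5*x**2/2 + 3*x + 2/x**2.
Then F(2) - F(1) = (29/10) - (27/10) = 1/5.

1/5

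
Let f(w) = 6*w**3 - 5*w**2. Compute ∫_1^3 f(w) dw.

230/3

By the power rule, an antiderivative is F(w) = 3*w**4/2 - 5*w**3/3.
Then F(3) - F(1) = (153/2) - (-1/6) = 230/3.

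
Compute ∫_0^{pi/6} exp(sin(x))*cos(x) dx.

Let u = sin(x), so du = cos(x) dx. When x = 0, u = 0; when x = pi/6, u = 1/2.
The integral becomes ∫ exp(u) du from 0 to 1/2, with antiderivative exp(u).
Back in x: F(x) = exp(sin(x)).
Then F(pi/6) - F(0) = (exp(1/2)) - (1) = -1 + exp(1/2).

-1 + exp(1/2)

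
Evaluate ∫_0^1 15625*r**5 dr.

Let u = 5*r, so du = 5 dr. When r = 0, u = 0; when r = 1, u = 5.
The integral becomes ∫ u**5 du from 0 to 5, with antiderivative u**6/6.
Back in r: F(r) = 15625*r**6/6.
Then F(1) - F(0) = (15625/6) - (0) = 15625/6.

15625/6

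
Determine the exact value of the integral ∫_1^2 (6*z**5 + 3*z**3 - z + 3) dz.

By the power rule, an antiderivative is F(z) = z**6 + 3*z**4/4 - z**2/2 + 3*z.
Then F(2) - F(1) = (80) - (17/4) = 303/4.

303/4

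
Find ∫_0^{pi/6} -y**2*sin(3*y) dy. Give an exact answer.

2/27 - pi/27

Integrate by parts twice (u = y^2, dv = -sin(3*y) dy).
An antiderivative is F(y) = y**2*cos(3*y)/3 - 2*y*sin(3*y)/9 - 2*cos(3*y)/27.
Then F(pi/6) - F(0) = (-pi/27) - (-2/27) = 2/27 - pi/27.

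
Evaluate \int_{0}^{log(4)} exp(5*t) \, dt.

Let u = exp(t), so du = exp(t) dt. When t = 0, u = 1; when t = log(4), u = 4.
The integral becomes ∫ u**4 du from 1 to 4, with antiderivative u**5/5.
Back in t: F(t) = exp(5*t)/5.
Then F(log(4)) - F(0) = (1024/5) - (1/5) = 1023/5.

1023/5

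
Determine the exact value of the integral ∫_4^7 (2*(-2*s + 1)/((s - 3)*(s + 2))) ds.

Factor the denominator: s**2 - s - 6 = (s + 2)(s - 3).
Partial fractions: 2*(-2*s + 1)/((s - 3)*(s + 2)) = -2/(s + 2) - 2/(s - 3).
An antiderivative is F(s) = -2*log(s - 3) - 2*log(s + 2).
Then F(7) - F(4) = (-4*log(3) - 4*log(2)) - (-log(36)) = -log(36).

-log(36)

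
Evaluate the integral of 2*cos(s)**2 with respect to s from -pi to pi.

2*pi

Use the identity cos^2(s) = (1 + cos(2*s))/2.
An antiderivative is F(s) = s + sin(2*s)/2.
Then F(pi) - F(-pi) = (pi) - (-pi) = 2*pi.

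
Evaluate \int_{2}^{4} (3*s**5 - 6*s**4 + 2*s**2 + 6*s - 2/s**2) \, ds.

26953/30

By the power rule, an antiderivative is F(s) = s**6/2 - 6*s**5/5 + 2*s**3/3 + 3*s**2 + 2/s.
Then F(4) - F(2) = (27311/30) - (179/15) = 26953/30.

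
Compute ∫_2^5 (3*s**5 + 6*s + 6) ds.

By the power rule, an antiderivative is F(s) = s**6/2 + 3*s**2 + 6*s.
Then F(5) - F(2) = (15835/2) - (56) = 15723/2.

15723/2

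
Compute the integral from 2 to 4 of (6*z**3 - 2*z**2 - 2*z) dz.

By the power rule, an antiderivative is F(z) = 3*z**4/2 - 2*z**3/3 - z**2.
Then F(4) - F(2) = (976/3) - (44/3) = 932/3.

932/3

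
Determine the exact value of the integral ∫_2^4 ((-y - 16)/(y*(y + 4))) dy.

Factor the denominator: y**2 + 4*y = (y + 4)y.
Partial fractions: (-y - 16)/(y*(y + 4)) = 3/(y + 4) - 4/y.
An antiderivative is F(y) = -4*log(y) + 3*log(y + 4).
Then F(4) - F(2) = (log(2)) - (log(27/2)) = log(4/27).

log(4/27)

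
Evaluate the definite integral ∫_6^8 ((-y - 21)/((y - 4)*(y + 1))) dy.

-4*log(7) - 5*log(2) + 8*log(3)

Factor the denominator: y**2 - 3*y - 4 = (y + 1)(y - 4).
Partial fractions: (-y - 21)/((y - 4)*(y + 1)) = 4/(y + 1) - 5/(y - 4).
An antiderivative is F(y) = -5*log(y - 4) + 4*log(y + 1).
Then F(8) - F(6) = (-10*log(2) + 8*log(3)) - (-5*log(2) + 4*log(7)) = -4*log(7) - 5*log(2) + 8*log(3).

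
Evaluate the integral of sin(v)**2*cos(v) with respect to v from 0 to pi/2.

Let u = sin(v), so du = cos(v) dv. When v = 0, u = 0; when v = pi/2, u = 1.
The integral becomes ∫ u**2 du from 0 to 1, with antiderivative u**3/3.
Back in v: F(v) = sin(v)**3/3.
Then F(pi/2) - F(0) = (1/3) - (0) = 1/3.

1/3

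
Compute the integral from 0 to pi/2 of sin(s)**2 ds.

Use the identity sin^2(s) = (1 - cos(2*s))/2.
An antiderivative is F(s) = s/2 - sin(2*s)/4.
Then F(pi/2) - F(0) = (pi/4) - (0) = pi/4.

pi/4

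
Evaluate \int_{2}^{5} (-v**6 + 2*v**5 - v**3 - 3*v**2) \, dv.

-174291/28

By the power rule, an antiderivative is F(v) = -v**7/7 + v**6/3 - v**4/4 - v**3.
Then F(5) - F(2) = (-523625/84) - (-188/21) = -174291/28.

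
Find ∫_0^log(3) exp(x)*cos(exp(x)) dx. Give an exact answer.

Let u = exp(x), so du = exp(x) dx. When x = 0, u = 1; when x = log(3), u = 3.
The integral becomes ∫ cos(u) du from 1 to 3, with antiderivative sin(u).
Back in x: F(x) = sin(exp(x)).
Then F(log(3)) - F(0) = (sin(3)) - (sin(1)) = -sin(1) + sin(3).

-sin(1) + sin(3)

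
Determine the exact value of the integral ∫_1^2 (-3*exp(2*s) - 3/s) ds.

An antiderivative is F(s) = -3*exp(2*s)/2 - 3*log(s).
Then F(2) - F(1) = (-3*exp(4)/2 - log(8)) - (-3*exp(2)/2) = -3*exp(4)/2 - log(8) + 3*exp(2)/2.

-3*exp(4)/2 - log(8) + 3*exp(2)/2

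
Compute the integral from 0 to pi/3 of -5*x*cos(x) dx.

Integrate by parts once (u = x, dv = -5*cos(x) dx).
An antiderivative is F(x) = -5*x*sin(x) - 5*cos(x).
Then F(pi/3) - F(0) = (-5*sqrt(3)*pi/6 - 5/2) - (-5) = -5*sqrt(3)*pi/6 + 5/2.

-5*sqrt(3)*pi/6 + 5/2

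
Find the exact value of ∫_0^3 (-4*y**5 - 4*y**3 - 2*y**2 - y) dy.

-1179/2

By the power rule, an antiderivative is F(y) = -2*y**6/3 - y**4 - 2*y**3/3 - y**2/2.
Then F(3) - F(0) = (-1179/2) - (0) = -1179/2.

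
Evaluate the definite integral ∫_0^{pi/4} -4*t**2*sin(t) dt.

-4*sqrt(2) - sqrt(2)*pi + sqrt(2)*pi**2/8 + 8

Integrate by parts twice (u = t^2, dv = -4*sin(t) dt).
An antiderivative is F(t) = 4*t**2*cos(t) - 8*t*sin(t) - 8*cos(t).
Then F(pi/4) - F(0) = (sqrt(2)*(-4 - pi + pi**2/8)) - (-8) = -4*sqrt(2) - sqrt(2)*pi + sqrt(2)*pi**2/8 + 8.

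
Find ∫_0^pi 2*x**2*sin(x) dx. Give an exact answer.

Integrate by parts twice (u = x^2, dv = 2*sin(x) dx).
An antiderivative is F(x) = -2*x**2*cos(x) + 4*x*sin(x) + 4*cos(x).
Then F(pi) - F(0) = (-4 + 2*pi**2) - (4) = -8 + 2*pi**2.

-8 + 2*pi**2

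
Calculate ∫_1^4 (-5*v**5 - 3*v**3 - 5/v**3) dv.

-115395/32

By the power rule, an antiderivative is F(v) = -5*v**6/6 - 3*v**4/4 + 5/(2*v**2).
Then F(4) - F(1) = (-346097/96) - (11/12) = -115395/32.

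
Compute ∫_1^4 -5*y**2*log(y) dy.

35 - 640*log(2)/3

Integrate by parts once (u = ln y, dv = -5*y**2 dy).
An antiderivative is F(y) = -5*y**3*(3*log(y) - 1)/9.
Then F(4) - F(1) = (320/9 - 640*log(2)/3) - (5/9) = 35 - 640*log(2)/3.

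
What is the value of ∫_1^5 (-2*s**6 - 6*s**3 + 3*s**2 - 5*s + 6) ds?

By the power rule, an antiderivative is F(s) = -2*s**7/7 - 3*s**4/2 + s**3 - 5*s**2/2 + 6*s.
Then F(5) - F(1) = (-162165/7) - (19/7) = -162184/7.

-162184/7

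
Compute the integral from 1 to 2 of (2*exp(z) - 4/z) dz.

-2*exp(1) - 4*log(2) + 2*exp(2)

An antiderivative is F(z) = 2*exp(z) - 4*log(z).
Then F(2) - F(1) = (-log(16) + 2*exp(2)) - (2*exp(1)) = -2*exp(1) - 4*log(2) + 2*exp(2).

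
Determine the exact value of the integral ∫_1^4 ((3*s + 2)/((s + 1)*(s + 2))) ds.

Factor the denominator: s**2 + 3*s + 2 = (s + 2)(s + 1).
Partial fractions: (3*s + 2)/((s + 1)*(s + 2)) = 4/(s + 2) - 1/(s + 1).
An antiderivative is F(s) = -log(s + 1) + 4*log(s + 2).
Then F(4) - F(1) = (-log(5) + 4*log(2) + 4*log(3)) - (log(81/2)) = log(32/5).

log(32/5)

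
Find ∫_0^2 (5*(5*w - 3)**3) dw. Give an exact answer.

Let u = 5*w - 3, so du = 5 dw. When w = 0, u = -3; when w = 2, u = 7.
The integral becomes ∫ u**3 du from -3 to 7, with antiderivative u**4/4.
Back in w: F(w) = (5*w - 3)**4/4.
Then F(2) - F(0) = (2401/4) - (81/4) = 580.

580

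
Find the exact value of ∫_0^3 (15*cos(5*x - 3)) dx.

3*sin(12) + 3*sin(3)

Let u = 5*x - 3, so du = 5 dx. When x = 0, u = -3; when x = 3, u = 12.
The integral becomes 3·∫ cos(u) du from -3 to 12, with antiderivative 3*sin(u).
Back in x: F(x) = 3*sin(5*x - 3).
Then F(3) - F(0) = (3*sin(12)) - (-3*sin(3)) = 3*sin(12) + 3*sin(3).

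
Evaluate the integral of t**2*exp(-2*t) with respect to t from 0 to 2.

Integrate by parts twice (u = t^2, dv = exp(-2*t) dt).
An antiderivative is F(t) = (-2*t**2 - 2*t - 1)*exp(-2*t)/4.
Then F(2) - F(0) = (-13*exp(-4)/4) - (-1/4) = (-13 + exp(4))*exp(-4)/4.

(-13 + exp(4))*exp(-4)/4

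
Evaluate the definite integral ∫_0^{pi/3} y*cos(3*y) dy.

Integrate by parts once (u = y, dv = cos(3*y) dy).
An antiderivative is F(y) = y*sin(3*y)/3 + cos(3*y)/9.
Then F(pi/3) - F(0) = (-1/9) - (1/9) = -2/9.

-2/9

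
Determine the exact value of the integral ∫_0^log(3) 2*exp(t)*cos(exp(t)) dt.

-2*sin(1) + 2*sin(3)

Let u = exp(t), so du = exp(t) dt. When t = 0, u = 1; when t = log(3), u = 3.
The integral becomes 2·∫ cos(u) du from 1 to 3, with antiderivative 2*sin(u).
Back in t: F(t) = 2*sin(exp(t)).
Then F(log(3)) - F(0) = (2*sin(3)) - (2*sin(1)) = -2*sin(1) + 2*sin(3).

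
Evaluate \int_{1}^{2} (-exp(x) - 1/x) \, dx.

-exp(2) - log(2) + exp(1)

An antiderivative is F(x) = -exp(x) - log(x).
Then F(2) - F(1) = (-exp(2) - log(2)) - (-exp(1)) = -exp(2) - log(2) + exp(1).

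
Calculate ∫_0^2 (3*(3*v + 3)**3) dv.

1620

Let u = 3*v + 3, so du = 3 dv. When v = 0, u = 3; when v = 2, u = 9.
The integral becomes ∫ u**3 du from 3 to 9, with antiderivative u**4/4.
Back in v: F(v) = (3*v + 3)**4/4.
Then F(2) - F(0) = (6561/4) - (81/4) = 1620.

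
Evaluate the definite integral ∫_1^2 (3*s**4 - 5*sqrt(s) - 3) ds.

By the power rule, an antiderivative is F(s) = 3*s**5/5 - 10*s**(3/2)/3 - 3*s.
Then F(2) - F(1) = (66/5 - 20*sqrt(2)/3) - (-86/15) = 284/15 - 20*sqrt(2)/3.

284/15 - 20*sqrt(2)/3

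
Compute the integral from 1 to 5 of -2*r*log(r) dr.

12 - 25*log(5)

Integrate by parts once (u = ln r, dv = -2*r dr).
An antiderivative is F(r) = -r**2*(2*log(r) - 1)/2.
Then F(5) - F(1) = (25/2 - 25*log(5)) - (1/2) = 12 - 25*log(5).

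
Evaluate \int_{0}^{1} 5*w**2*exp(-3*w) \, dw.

10/27 - 85*exp(-3)/27

Integrate by parts twice (u = w^2, dv = 5*exp(-3*w) dw).
An antiderivative is F(w) = (-45*w**2 - 30*w - 10)*exp(-3*w)/27.
Then F(1) - F(0) = (-85*exp(-3)/27) - (-10/27) = 10/27 - 85*exp(-3)/27.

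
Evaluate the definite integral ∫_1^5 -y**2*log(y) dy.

Integrate by parts once (u = ln y, dv = -y**2 dy).
An antiderivative is F(y) = -y**3*(3*log(y) - 1)/9.
Then F(5) - F(1) = (125/9 - 125*log(5)/3) - (1/9) = 124/9 - 125*log(5)/3.

124/9 - 125*log(5)/3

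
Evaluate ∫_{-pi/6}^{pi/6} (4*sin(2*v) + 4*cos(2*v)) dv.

An antiderivative is F(v) = 2*sin(2*v) - 2*cos(2*v).
Then F(pi/6) - F(-pi/6) = (-1 + sqrt(3)) - (-sqrt(3) - 1) = 2*sqrt(3).

2*sqrt(3)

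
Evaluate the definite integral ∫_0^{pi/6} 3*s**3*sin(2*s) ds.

Integrate by parts 3 times (u = s^3, dv = 3*sin(2*s) ds).
An antiderivative is F(s) = -3*s**3*cos(2*s)/2 + 9*s**2*sin(2*s)/4 + 9*s*cos(2*s)/4 - 9*sin(2*s)/8.
Then F(pi/6) - F(0) = (-9*sqrt(3)/16 - pi**3/288 + sqrt(3)*pi**2/32 + 3*pi/16) - (0) = -9*sqrt(3)/16 - pi**3/288 + sqrt(3)*pi**2/32 + 3*pi/16.

-9*sqrt(3)/16 - pi**3/288 + sqrt(3)*pi**2/32 + 3*pi/16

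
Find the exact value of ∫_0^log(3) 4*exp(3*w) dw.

104/3

Let u = exp(w), so du = exp(w) dw. When w = 0, u = 1; when w = log(3), u = 3.
The integral becomes 4·∫ u**2 du from 1 to 3, with antiderivative 4*u**3/3.
Back in w: F(w) = 4*exp(3*w)/3.
Then F(log(3)) - F(0) = (36) - (4/3) = 104/3.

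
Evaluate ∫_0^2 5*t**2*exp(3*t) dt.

Integrate by parts twice (u = t^2, dv = 5*exp(3*t) dt).
An antiderivative is F(t) = (45*t**2 - 30*t + 10)*exp(3*t)/27.
Then F(2) - F(0) = (130*exp(6)/27) - (10/27) = -10/27 + 130*exp(6)/27.

-10/27 + 130*exp(6)/27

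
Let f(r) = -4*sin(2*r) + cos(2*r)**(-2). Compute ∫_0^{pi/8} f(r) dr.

-3/2 + sqrt(2)

An antiderivative is F(r) = 2*cos(2*r) + tan(2*r)/2.
Then F(pi/8) - F(0) = (1/2 + sqrt(2)) - (2) = -3/2 + sqrt(2).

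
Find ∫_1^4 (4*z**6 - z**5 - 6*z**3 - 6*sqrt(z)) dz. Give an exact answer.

57881/7

By the power rule, an antiderivative is F(z) = 4*z**7/7 - z**6/6 - 3*z**4/2 - 4*z**(3/2).
Then F(4) - F(1) = (173536/21) - (-107/21) = 57881/7.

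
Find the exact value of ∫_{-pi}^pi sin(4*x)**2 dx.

Use the identity sin^2(4*x) = (1 - cos(8*x))/2.
An antiderivative is F(x) = x/2 - sin(8*x)/16.
Then F(pi) - F(-pi) = (pi/2) - (-pi/2) = pi.

pi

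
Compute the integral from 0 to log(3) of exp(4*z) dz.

20

Let u = exp(z), so du = exp(z) dz. When z = 0, u = 1; when z = log(3), u = 3.
The integral becomes ∫ u**3 du from 1 to 3, with antiderivative u**4/4.
Back in z: F(z) = exp(4*z)/4.
Then F(log(3)) - F(0) = (81/4) - (1/4) = 20.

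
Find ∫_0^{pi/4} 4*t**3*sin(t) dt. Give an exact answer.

sqrt(2)*(-384 - pi**3 + 12*pi**2 + 96*pi)/32

Integrate by parts 3 times (u = t^3, dv = 4*sin(t) dt).
An antiderivative is F(t) = -4*t**3*cos(t) + 12*t**2*sin(t) + 24*t*cos(t) - 24*sin(t).
Then F(pi/4) - F(0) = (sqrt(2)*(-384 - pi**3 + 12*pi**2 + 96*pi)/32) - (0) = sqrt(2)*(-384 - pi**3 + 12*pi**2 + 96*pi)/32.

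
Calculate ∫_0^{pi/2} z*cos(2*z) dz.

Integrate by parts once (u = z, dv = cos(2*z) dz).
An antiderivative is F(z) = z*sin(2*z)/2 + cos(2*z)/4.
Then F(pi/2) - F(0) = (-1/4) - (1/4) = -1/2.

-1/2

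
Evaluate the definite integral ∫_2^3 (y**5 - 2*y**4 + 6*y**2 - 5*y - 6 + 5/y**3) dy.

By the power rule, an antiderivative is F(y) = y**6/6 - 2*y**5/5 + 2*y**3 - 5*y**2/2 - 6*y - 5/(2*y**2).
Then F(3) - F(2) = (3377/90) - (-1051/120) = 16661/360.

16661/360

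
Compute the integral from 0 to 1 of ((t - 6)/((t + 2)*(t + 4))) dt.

Factor the denominator: t**2 + 6*t + 8 = (t + 4)(t + 2).
Partial fractions: (t - 6)/((t + 2)*(t + 4)) = 5/(t + 4) - 4/(t + 2).
An antiderivative is F(t) = -4*log(t + 2) + 5*log(t + 4).
Then F(1) - F(0) = (-4*log(3) + 5*log(5)) - (log(64)) = -4*log(3) - 6*log(2) + 5*log(5).

-4*log(3) - 6*log(2) + 5*log(5)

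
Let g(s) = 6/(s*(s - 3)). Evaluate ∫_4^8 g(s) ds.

Factor the denominator: s**2 - 3*s = s(s - 3).
Partial fractions: 6/(s*(s - 3)) = -2/s + 2/(s - 3).
An antiderivative is F(s) = -2*log(s) + 2*log(s - 3).
Then F(8) - F(4) = (log(25/64)) - (-log(16)) = log(25/4).

log(25/4)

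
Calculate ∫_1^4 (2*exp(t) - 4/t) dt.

An antiderivative is F(t) = 2*exp(t) - 4*log(t).
Then F(4) - F(1) = (-8*log(2) + 2*exp(4)) - (2*exp(1)) = -8*log(2) - 2*exp(1) + 2*exp(4).

-8*log(2) - 2*exp(1) + 2*exp(4)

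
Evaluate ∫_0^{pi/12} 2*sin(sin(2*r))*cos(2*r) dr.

Let u = sin(2*r), so du = 2*cos(2*r) dr. When r = 0, u = 0; when r = pi/12, u = 1/2.
The integral becomes ∫ sin(u) du from 0 to 1/2, with antiderivative -cos(u).
Back in r: F(r) = -cos(sin(2*r)).
Then F(pi/12) - F(0) = (-cos(1/2)) - (-1) = 1 - cos(1/2).

1 - cos(1/2)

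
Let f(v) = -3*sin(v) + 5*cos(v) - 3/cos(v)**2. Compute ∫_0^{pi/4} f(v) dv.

-6 + 4*sqrt(2)

An antiderivative is F(v) = 5*sin(v) + 3*cos(v) - 3*tan(v).
Then F(pi/4) - F(0) = (-3 + 4*sqrt(2)) - (3) = -6 + 4*sqrt(2).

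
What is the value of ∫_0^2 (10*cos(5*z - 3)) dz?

Let u = 5*z - 3, so du = 5 dz. When z = 0, u = -3; when z = 2, u = 7.
The integral becomes 2·∫ cos(u) du from -3 to 7, with antiderivative 2*sin(u).
Back in z: F(z) = 2*sin(5*z - 3).
Then F(2) - F(0) = (2*sin(7)) - (-2*sin(3)) = 2*sin(3) + 2*sin(7).

2*sin(3) + 2*sin(7)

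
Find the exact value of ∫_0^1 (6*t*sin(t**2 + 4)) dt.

Let u = t**2 + 4, so du = 2*t dt. When t = 0, u = 4; when t = 1, u = 5.
The integral becomes 3·∫ sin(u) du from 4 to 5, with antiderivative -3*cos(u).
Back in t: F(t) = -3*cos(t**2 + 4).
Then F(1) - F(0) = (-3*cos(5)) - (-3*cos(4)) = 3*cos(4) - 3*cos(5).

3*cos(4) - 3*cos(5)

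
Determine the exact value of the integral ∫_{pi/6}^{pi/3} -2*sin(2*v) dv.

An antiderivative is F(v) = cos(2*v).
Then F(pi/3) - F(pi/6) = (-1/2) - (1/2) = -1.

-1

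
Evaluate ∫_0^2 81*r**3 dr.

Let u = 3*r, so du = 3 dr. When r = 0, u = 0; when r = 2, u = 6.
The integral becomes ∫ u**3 du from 0 to 6, with antiderivative u**4/4.
Back in r: F(r) = 81*r**4/4.
Then F(2) - F(0) = (324) - (0) = 324.

324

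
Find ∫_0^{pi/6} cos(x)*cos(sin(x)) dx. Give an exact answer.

sin(1/2)

Let u = sin(x), so du = cos(x) dx. When x = 0, u = 0; when x = pi/6, u = 1/2.
The integral becomes ∫ cos(u) du from 0 to 1/2, with antiderivative sin(u).
Back in x: F(x) = sin(sin(x)).
Then F(pi/6) - F(0) = (sin(1/2)) - (0) = sin(1/2).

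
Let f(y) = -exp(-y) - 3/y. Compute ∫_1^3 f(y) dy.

An antiderivative is F(y) = -3*log(y) + exp(-y).
Then F(3) - F(1) = (-3*log(3) + exp(-3)) - (exp(-1)) = -3*log(3) - exp(-1) + exp(-3).

-3*log(3) - exp(-1) + exp(-3)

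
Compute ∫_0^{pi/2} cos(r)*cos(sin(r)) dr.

Let u = sin(r), so du = cos(r) dr. When r = 0, u = 0; when r = pi/2, u = 1.
The integral becomes ∫ cos(u) du from 0 to 1, with antiderivative sin(u).
Back in r: F(r) = sin(sin(r)).
Then F(pi/2) - F(0) = (sin(1)) - (0) = sin(1).

sin(1)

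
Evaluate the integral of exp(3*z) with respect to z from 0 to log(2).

Let u = exp(z), so du = exp(z) dz. When z = 0, u = 1; when z = log(2), u = 2.
The integral becomes ∫ u**2 du from 1 to 2, with antiderivative u**3/3.
Back in z: F(z) = exp(3*z)/3.
Then F(log(2)) - F(0) = (8/3) - (1/3) = 7/3.

7/3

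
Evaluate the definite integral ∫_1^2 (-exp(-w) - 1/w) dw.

-log(2) - exp(-1) + exp(-2)

An antiderivative is F(w) = -log(w) + exp(-w).
Then F(2) - F(1) = (-log(2) + exp(-2)) - (exp(-1)) = -log(2) - exp(-1) + exp(-2).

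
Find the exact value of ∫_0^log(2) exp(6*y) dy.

Let u = exp(y), so du = exp(y) dy. When y = 0, u = 1; when y = log(2), u = 2.
The integral becomes ∫ u**5 du from 1 to 2, with antiderivative u**6/6.
Back in y: F(y) = exp(6*y)/6.
Then F(log(2)) - F(0) = (32/3) - (1/6) = 21/2.

21/2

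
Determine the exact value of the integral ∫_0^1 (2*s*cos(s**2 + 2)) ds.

-sin(2) + sin(3)

Let u = s**2 + 2, so du = 2*s ds. When s = 0, u = 2; when s = 1, u = 3.
The integral becomes ∫ cos(u) du from 2 to 3, with antiderivative sin(u).
Back in s: F(s) = sin(s**2 + 2).
Then F(1) - F(0) = (sin(3)) - (sin(2)) = -sin(2) + sin(3).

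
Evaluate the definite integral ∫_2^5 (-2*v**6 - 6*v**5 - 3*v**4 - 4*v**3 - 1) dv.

-1410978/35

By the power rule, an antiderivative is F(v) = -2*v**7/7 - v**6 - 3*v**5/5 - v**4 - v.
Then F(5) - F(2) = (-283160/7) - (-4822/35) = -1410978/35.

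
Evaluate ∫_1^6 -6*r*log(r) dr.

Integrate by parts once (u = ln r, dv = -6*r dr).
An antiderivative is F(r) = -3*r**2*(2*log(r) - 1)/2.
Then F(6) - F(1) = (-108*log(3) - 108*log(2) + 54) - (3/2) = -108*log(3) - 108*log(2) + 105/2.

-108*log(3) - 108*log(2) + 105/2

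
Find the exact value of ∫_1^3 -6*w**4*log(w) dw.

1452/25 - 1458*log(3)/5

Integrate by parts once (u = ln w, dv = -6*w**4 dw).
An antiderivative is F(w) = -6*w**5*(5*log(w) - 1)/25.
Then F(3) - F(1) = (1458/25 - 1458*log(3)/5) - (6/25) = 1452/25 - 1458*log(3)/5.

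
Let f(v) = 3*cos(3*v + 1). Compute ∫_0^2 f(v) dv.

-sin(1) + sin(7)

Let u = 3*v + 1, so du = 3 dv. When v = 0, u = 1; when v = 2, u = 7.
The integral becomes ∫ cos(u) du from 1 to 7, with antiderivative sin(u).
Back in v: F(v) = sin(3*v + 1).
Then F(2) - F(0) = (sin(7)) - (sin(1)) = -sin(1) + sin(7).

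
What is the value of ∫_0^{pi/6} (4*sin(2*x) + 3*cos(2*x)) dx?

1 + 3*sqrt(3)/4

An antiderivative is F(x) = 3*sin(2*x)/2 - 2*cos(2*x).
Then F(pi/6) - F(0) = (-1 + 3*sqrt(3)/4) - (-2) = 1 + 3*sqrt(3)/4.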